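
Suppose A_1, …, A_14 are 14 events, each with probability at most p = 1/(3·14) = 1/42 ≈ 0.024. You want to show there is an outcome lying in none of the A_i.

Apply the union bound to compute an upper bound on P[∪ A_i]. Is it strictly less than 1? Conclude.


Union bound: P[∪_{i=1}^{14} A_i] ≤ Σ_i P[A_i] ≤ 14·p = 14·(1/42) = 1/3.
Numerically: 1/3 ≈ 0.333.
Is 1/3 < 1? YES.
Since P[∪ A_i] ≤ 1/3 < 1, the complement has P[∩ A_i^c] ≥ 1 − 1/3 = 2/3 > 0, so some outcome avoids every A_i.

14·p = 1/3 ≈ 0.333; existence CERTIFIED by the union bound.


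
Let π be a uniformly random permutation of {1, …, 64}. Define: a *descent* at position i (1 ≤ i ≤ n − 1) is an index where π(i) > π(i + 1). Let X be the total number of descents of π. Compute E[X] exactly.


Write X = Σ X_I over i = 1, …, 63, with X_I the indicator of one descent.
There are 63 indicators.
For each fixed i, the pair (π(i), π(i+1)) is a uniformly random ordered pair of distinct values from {1, …, 64}; by symmetry P[π(i) > π(i+1)] = 1/2.
By linearity: E[X] = 63 · (1/2) = (64 − 1) · (1/2) = 63/2 ≈ 31.500000.

E[X] = 63/2 = 31.500000.


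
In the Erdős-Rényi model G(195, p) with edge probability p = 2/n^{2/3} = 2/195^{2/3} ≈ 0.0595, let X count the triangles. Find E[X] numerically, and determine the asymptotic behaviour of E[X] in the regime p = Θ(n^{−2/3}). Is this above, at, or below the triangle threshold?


Number of potential triangles: C(195, 3) = 1216865.
Each occurs with probability p³ ≈ (0.0595)³ ≈ 2.10388e-04.
By linearity: E[X] = C(195, 3)·p³ ≈ 1216865 · 2.10388e-04 ≈ 256.014.
Since α = 2/3 < 1, p = c/n^{2/3} ≫ 1/n is above the triangle threshold p ~ 1/n. Asymptotically E[X] ~ (c³/6)·n^{3(1−α)} = (2³/6)·n^{1} → ∞; triangles are abundant w.h.p.

E[X] ≈ 256.014; in regime p = Θ(1/n^{2/3}) E[X] diverges (above the triangle threshold p ~ 1/n).


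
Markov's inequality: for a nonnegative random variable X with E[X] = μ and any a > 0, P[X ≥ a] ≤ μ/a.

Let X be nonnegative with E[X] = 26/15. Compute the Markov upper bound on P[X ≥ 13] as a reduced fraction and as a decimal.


μ = E[X] = 26/15, a = 13.
Markov: P[X ≥ 13] ≤ μ/a = (26/15)/13 = 2/15.
Numerically: ≈ 0.13333.
(Since a = 13 > μ = 1.73333, the bound 2/15 is < 1 and informative.)

P[X ≥ 13] ≤ 2/15 ≈ 0.13333.


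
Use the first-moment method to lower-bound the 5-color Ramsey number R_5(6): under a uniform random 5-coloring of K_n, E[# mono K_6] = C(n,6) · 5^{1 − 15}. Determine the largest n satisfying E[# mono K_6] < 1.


We need C(n, 6) · 5^{1 − 15} < 1, i.e. C(n, 6) < 5^{15 − 1} = 6103515625.
Check values of n near the boundary:
  n = 129: C(129, 6) = 5688177600; 5688177600 < 6103515625? YES
  n = 130: C(130, 6) = 5963412000; 5963412000 < 6103515625? YES
  n = 131: C(131, 6) = 6249655776; 6249655776 < 6103515625? NO
  n = 132: C(132, 6) = 6547258432; 6547258432 < 6103515625? NO
The largest n with C(n, 6) < 6103515625 is n = 130 (where E[X] = 47707296/48828125 ≈ 0.97705). Hence R_5(6) > 130, i.e. R_5(6) ≥ 131.

Largest n = 130; hence R_5(6) > 130.


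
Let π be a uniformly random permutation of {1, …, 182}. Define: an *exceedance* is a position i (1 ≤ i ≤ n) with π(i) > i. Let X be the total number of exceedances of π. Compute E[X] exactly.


Write X = Σ_{i=1}^{182} X_i, where X_i = 1_{π(i) > i}.
For each fixed i, π(i) is uniform over {1, …, 182} (marginal of a uniform permutation), so P[π(i) > i] = (n − i)/n. Summing: Σ_{i=1}^{182} (n − i)/n = (0 + 1 + … + 181)/182 = 182(182 − 1)/(2·182) = (182 − 1)/2.
Hence E[X] = Σ_{i=1}^{182} (182 − i)/182 = 181/2 ≈ 90.50000.

E[X] = 181/2 = 90.50000.


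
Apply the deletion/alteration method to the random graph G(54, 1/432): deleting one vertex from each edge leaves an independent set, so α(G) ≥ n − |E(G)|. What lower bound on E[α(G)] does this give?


E[|E(G)|] = C(54, 2)·p = 1431 · (1/432) = 53/16.
E[α(G)] ≥ n − E[|E(G)|] = 54 − 53/16 = 811/16.
Numerically: ≈ 50.68750.
(This is only a lower bound; the true E[α(G)] may be larger.)

E[α(G)] ≥ 811/16 ≈ 50.68750.


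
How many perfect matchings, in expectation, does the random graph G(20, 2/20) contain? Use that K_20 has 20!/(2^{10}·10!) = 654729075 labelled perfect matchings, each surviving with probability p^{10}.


K_20 has 20!/(2^{10}·10!) = 654729075 labelled perfect matchings.
For each such perfect matching H, let X_H = 1 if all 10 edges of H are present in G. Then P[X_H = 1] = p^{10} = (1/10)^{10} = 1/10000000000.
By linearity of expectation: E[X] = Σ_H E[X_H] = 654729075 · p^{10} = 654729075 · 1/10000000000 = 26189163/400000000.
Numerically: E[X] ≈ 0.06547.

E[X] = 654729075 · (1/10)^{10} = 26189163/400000000 ≈ 0.06547.


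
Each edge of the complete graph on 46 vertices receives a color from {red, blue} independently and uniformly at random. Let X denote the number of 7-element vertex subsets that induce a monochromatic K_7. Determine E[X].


Let X = Σ_S X_S over the C(46, 7) = 53524680 subsets S of size 7, where X_S = 1 if the K_7 on S is monochromatic.
For a fixed S, the K_7 on S has C(7, 2) = 21 edges. P[all 21 edges red] = (1/2)^21, and likewise for blue, so P[monochromatic] = 2·(1/2)^21 = 2^{1 − 21} = 1/1048576.
By linearity of expectation: E[X] = C(46, 7) · 2^{1 − 21} = 53524680 · 1/1048576 = 6690585/131072.
Numerically: E[X] ≈ 51.045113.

E[X] = C(46,7)·2^(1−C(7,2)) = 6690585/131072 ≈ 51.045113.


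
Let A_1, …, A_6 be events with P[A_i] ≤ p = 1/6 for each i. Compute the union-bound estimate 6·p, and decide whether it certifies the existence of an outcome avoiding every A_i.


Union bound: P[∪_{i=1}^{6} A_i] ≤ Σ_i P[A_i] ≤ 6·p = 6·(1/6) = 1.
Numerically: 1 ≈ 1.000000.
Is 1 < 1? NO.
Since the bound 1 is ≥ 1, the union bound is uninformative here; it does NOT by itself certify existence.

6·p = 1 ≈ 1.000000; existence NOT certified by the union bound.


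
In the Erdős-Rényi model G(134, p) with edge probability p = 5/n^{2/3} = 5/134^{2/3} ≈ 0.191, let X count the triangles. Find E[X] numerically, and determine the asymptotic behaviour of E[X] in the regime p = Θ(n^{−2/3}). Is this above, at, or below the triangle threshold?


Number of potential triangles: C(134, 3) = 392084.
Each occurs with probability p³ ≈ (0.191)³ ≈ 6.96146e-03.
By linearity: E[X] = C(134, 3)·p³ ≈ 392084 · 6.96146e-03 ≈ 2729.478.
Since α = 2/3 < 1, p = c/n^{2/3} ≫ 1/n is above the triangle threshold p ~ 1/n. Asymptotically E[X] ~ (c³/6)·n^{3(1−α)} = (5³/6)·n^{1} → ∞; triangles are abundant w.h.p.

E[X] ≈ 2729.478; in regime p = Θ(1/n^{2/3}) E[X] diverges (above the triangle threshold p ~ 1/n).


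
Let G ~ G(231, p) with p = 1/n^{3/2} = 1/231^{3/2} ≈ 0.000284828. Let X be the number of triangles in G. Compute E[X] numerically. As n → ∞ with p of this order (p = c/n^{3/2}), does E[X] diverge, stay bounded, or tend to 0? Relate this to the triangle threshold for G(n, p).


Number of potential triangles: C(231, 3) = 2027795.
Each occurs with probability p³ ≈ (0.000284828)³ ≈ 2.31071344e-11.
By linearity: E[X] = C(231, 3)·p³ ≈ 2027795 · 2.31071344e-11 ≈ 0.000047.
Since α = 3/2 > 1, p = c/n^{3/2} = o(1/n) is below the triangle threshold p ~ 1/n. Asymptotically E[X] ~ (c³/6)·n^{3(1−α)} = (1³/6)·n^{-1.5} → 0, so by Markov's inequality G has no triangles w.h.p.

E[X] ≈ 0.000047; in regime p = Θ(1/n^{3/2}) E[X] tends to 0 (below the triangle threshold p ~ 1/n).


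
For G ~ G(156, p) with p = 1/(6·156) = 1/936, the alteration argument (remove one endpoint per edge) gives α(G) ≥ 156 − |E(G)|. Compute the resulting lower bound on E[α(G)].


E[|E(G)|] = C(156, 2)·p = 12090 · (1/936) = 155/12.
E[α(G)] ≥ n − E[|E(G)|] = 156 − 155/12 = 1717/12.
Numerically: ≈ 143.083.
(This is only a lower bound; the true E[α(G)] may be larger.)

E[α(G)] ≥ 1717/12 ≈ 143.083.


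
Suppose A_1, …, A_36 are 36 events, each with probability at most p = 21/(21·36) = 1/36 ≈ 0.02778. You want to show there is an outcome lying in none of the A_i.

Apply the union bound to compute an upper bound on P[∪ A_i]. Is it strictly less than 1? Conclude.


Union bound: P[∪_{i=1}^{36} A_i] ≤ Σ_i P[A_i] ≤ 36·p = 36·(1/36) = 1.
Numerically: 1 ≈ 1.00000.
Is 1 < 1? NO.
Since the bound 1 is ≥ 1, the union bound is uninformative here; it does NOT by itself certify existence.

36·p = 1 ≈ 1.00000; existence NOT certified by the union bound.


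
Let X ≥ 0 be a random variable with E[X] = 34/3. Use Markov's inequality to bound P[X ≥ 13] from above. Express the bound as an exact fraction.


μ = E[X] = 34/3, a = 13.
Markov: P[X ≥ 13] ≤ μ/a = (34/3)/13 = 34/39.
Numerically: ≈ 0.871795.
(Since a = 13 > μ = 11.333333, the bound 34/39 is < 1 and informative.)

P[X ≥ 13] ≤ 34/39 ≈ 0.871795.


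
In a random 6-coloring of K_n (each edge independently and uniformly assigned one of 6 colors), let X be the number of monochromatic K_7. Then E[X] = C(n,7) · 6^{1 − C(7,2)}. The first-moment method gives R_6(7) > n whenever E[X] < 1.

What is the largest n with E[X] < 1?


We need C(n, 7) · 6^{1 − 21} < 1, i.e. C(n, 7) < 6^{21 − 1} = 3656158440062976.
Check values of n near the boundary:
  n = 566: C(566, 7) = 3557206237959440; 3557206237959440 < 3656158440062976? YES
  n = 567: C(567, 7) = 3601671315933933; 3601671315933933 < 3656158440062976? YES
  n = 568: C(568, 7) = 3646611956239704; 3646611956239704 < 3656158440062976? YES
  n = 569: C(569, 7) = 3692032389858348; 3692032389858348 < 3656158440062976? NO
The largest n with C(n, 7) < 3656158440062976 is n = 568 (where E[X] = 16882462760369/16926659444736 ≈ 0.9974). Hence R_6(7) > 568, i.e. R_6(7) ≥ 569.

Largest n = 568; hence R_6(7) > 568.


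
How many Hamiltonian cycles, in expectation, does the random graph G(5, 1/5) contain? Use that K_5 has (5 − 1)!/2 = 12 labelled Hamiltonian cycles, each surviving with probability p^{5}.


K_5 has (5 − 1)!/2 = 12 labelled Hamiltonian cycles.
For each such Hamiltonian cycle H, let X_H = 1 if all 5 edges of H are present in G. Then P[X_H = 1] = p^{5} = (1/5)^{5} = 1/3125.
Summing the indicators: E[X] = Σ_H E[X_H] = 12 · p^{5} = 12 · 1/3125 = 12/3125.
Numerically: E[X] ≈ 0.00384.

E[X] = 12 · (1/5)^{5} = 12/3125 ≈ 0.00384.


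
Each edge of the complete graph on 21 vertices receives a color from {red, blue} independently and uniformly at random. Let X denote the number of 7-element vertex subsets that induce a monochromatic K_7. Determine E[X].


Let X = Σ_S X_S over the C(21, 7) = 116280 subsets S of size 7, where X_S = 1 if the K_7 on S is monochromatic.
For a fixed S, the K_7 on S has C(7, 2) = 21 edges. P[all 21 edges red] = (1/2)^21, and likewise for blue, so P[monochromatic] = 2·(1/2)^21 = 2^{1 − 21} = 1/1048576.
By linearity of expectation: E[X] = C(21, 7) · 2^{1 − 21} = 116280 · 1/1048576 = 14535/131072.
Numerically: E[X] ≈ 0.1109.

E[X] = C(21,7)·2^(1−C(7,2)) = 14535/131072 ≈ 0.1109.


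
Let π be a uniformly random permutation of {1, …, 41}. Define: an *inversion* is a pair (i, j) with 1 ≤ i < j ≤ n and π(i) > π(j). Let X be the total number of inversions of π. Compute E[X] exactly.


Write X = Σ X_I over the C(41, 2) = 820 pairs i < j, with X_I the indicator of one inversion.
There are 820 indicators.
For each fixed pair i < j, the values π(i) and π(j) are two distinct elements of {1, …, 41} in uniformly random order; by symmetry P[π(i) > π(j)] = 1/2.
By linearity: E[X] = 820 · (1/2) = C(41, 2) · (1/2) = 820/2 = 410 ≈ 410.000.

E[X] = 410 = 410.000.


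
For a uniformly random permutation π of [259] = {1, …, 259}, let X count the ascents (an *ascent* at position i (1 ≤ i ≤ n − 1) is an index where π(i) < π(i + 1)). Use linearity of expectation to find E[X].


Write X = Σ X_I over i = 1, …, 258, with X_I the indicator of one ascent.
There are 258 indicators.
For each fixed i, the pair (π(i), π(i+1)) is a uniformly random ordered pair of distinct values from {1, …, 259}; by symmetry P[π(i) < π(i+1)] = 1/2.
By linearity: E[X] = 258 · (1/2) = (259 − 1) · (1/2) = 129 ≈ 129.00000.

E[X] = 129 = 129.00000.


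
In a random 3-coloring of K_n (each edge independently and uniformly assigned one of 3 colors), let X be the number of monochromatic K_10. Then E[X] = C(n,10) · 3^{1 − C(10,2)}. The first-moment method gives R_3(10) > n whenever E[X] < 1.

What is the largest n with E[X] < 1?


We need C(n, 10) · 3^{1 − 45} < 1, i.e. C(n, 10) < 3^{45 − 1} = 984770902183611232881.
Check values of n near the boundary:
  n = 567: C(567, 10) = 873787071273467749398; 873787071273467749398 < 984770902183611232881? YES
  n = 568: C(568, 10) = 889446337783744949208; 889446337783744949208 < 984770902183611232881? YES
  n = 569: C(569, 10) = 905357721286137524328; 905357721286137524328 < 984770902183611232881? YES
  n = 570: C(570, 10) = 921524823451961408691; 921524823451961408691 < 984770902183611232881? YES
  n = 571: C(571, 10) = 937951290893172842001; 937951290893172842001 < 984770902183611232881? YES
  n = 572: C(572, 10) = 954640815642161682606; 954640815642161682606 < 984770902183611232881? YES
  n = 573: C(573, 10) = 971597135635805762226; 971597135635805762226 < 984770902183611232881? YES
  n = 574: C(574, 10) = 988824035203816502691; 988824035203816502691 < 984770902183611232881? NO
The largest n with C(n, 10) < 984770902183611232881 is n = 573 (where E[X] = 35985079097622435638/36472996377170786403 ≈ 0.9866). Hence R_3(10) > 573, i.e. R_3(10) ≥ 574.

Largest n = 573; hence R_3(10) > 573.


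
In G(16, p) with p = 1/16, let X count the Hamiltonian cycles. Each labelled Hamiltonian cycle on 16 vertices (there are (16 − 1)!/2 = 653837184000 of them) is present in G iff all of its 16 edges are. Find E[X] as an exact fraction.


K_16 has (16 − 1)!/2 = 653837184000 labelled Hamiltonian cycles.
For each such Hamiltonian cycle H, let X_H = 1 if all 16 edges of H are present in G. Then P[X_H = 1] = p^{16} = (1/16)^{16} = 1/18446744073709551616.
By linearity of expectation: E[X] = Σ_H E[X_H] = 653837184000 · p^{16} = 653837184000 · 1/18446744073709551616 = 638512875/18014398509481984.
Numerically: E[X] ≈ 3.54446e-08.

E[X] = 653837184000 · (1/16)^{16} = 638512875/18014398509481984 ≈ 3.54446e-08.


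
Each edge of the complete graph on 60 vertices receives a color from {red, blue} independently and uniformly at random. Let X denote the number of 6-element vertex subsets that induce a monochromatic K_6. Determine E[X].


Let X = Σ_S X_S over the C(60, 6) = 50063860 subsets S of size 6, where X_S = 1 if the K_6 on S is monochromatic.
For a fixed S, the K_6 on S has C(6, 2) = 15 edges. P[all 15 edges red] = (1/2)^15, and likewise for blue, so P[monochromatic] = 2·(1/2)^15 = 2^{1 − 15} = 1/16384.
By linearity: E[X] = C(60, 6) · 2^{1 − 15} = 50063860 · 1/16384 = 12515965/4096.
Numerically: E[X] ≈ 3055.65552.

E[X] = C(60,6)·2^(1−C(6,2)) = 12515965/4096 ≈ 3055.65552.


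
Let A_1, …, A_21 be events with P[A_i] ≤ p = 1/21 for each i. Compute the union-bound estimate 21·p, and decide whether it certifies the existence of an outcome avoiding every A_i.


Union bound: P[∪_{i=1}^{21} A_i] ≤ Σ_i P[A_i] ≤ 21·p = 21·(1/21) = 1.
Numerically: 1 ≈ 1.00000.
Is 1 < 1? NO.
Since the bound 1 is ≥ 1, the union bound is uninformative here; it does NOT by itself certify existence.

21·p = 1 ≈ 1.00000; existence NOT certified by the union bound.


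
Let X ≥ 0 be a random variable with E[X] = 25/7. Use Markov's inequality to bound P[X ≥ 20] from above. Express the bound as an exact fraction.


μ = E[X] = 25/7, a = 20.
Markov: P[X ≥ 20] ≤ μ/a = (25/7)/20 = 5/28.
Numerically: ≈ 0.17857.
(Since a = 20 > μ = 3.57143, the bound 5/28 is < 1 and informative.)

P[X ≥ 20] ≤ 5/28 ≈ 0.17857.


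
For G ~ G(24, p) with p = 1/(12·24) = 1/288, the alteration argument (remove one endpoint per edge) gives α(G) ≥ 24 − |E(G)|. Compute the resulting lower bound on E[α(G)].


E[|E(G)|] = C(24, 2)·p = 276 · (1/288) = 23/24.
E[α(G)] ≥ n − E[|E(G)|] = 24 − 23/24 = 553/24.
Numerically: ≈ 23.04167.
(This is only a lower bound; the true E[α(G)] may be larger.)

E[α(G)] ≥ 553/24 ≈ 23.04167.


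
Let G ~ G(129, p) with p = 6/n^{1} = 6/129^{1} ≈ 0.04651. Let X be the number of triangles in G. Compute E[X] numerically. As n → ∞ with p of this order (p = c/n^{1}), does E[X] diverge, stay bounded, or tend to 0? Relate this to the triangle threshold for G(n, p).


Number of potential triangles: C(129, 3) = 349504.
Each occurs with probability p³ ≈ (0.04651)³ ≈ 1.006201e-04.
By linearity: E[X] = C(129, 3)·p³ ≈ 349504 · 1.006201e-04 ≈ 35.1671.
Here α = 1, so p = 6/n is exactly at the triangle threshold p ~ 1/n. Asymptotically E[X] → c³/6 = 6³/6 = 36 ≈ 36.0000, a bounded constant. In this regime the triangle count is asymptotically Poisson(c³/6).

E[X] ≈ 35.1671; in regime p = Θ(1/n^{1}) E[X] stays bounded (at the triangle threshold p ~ 1/n).


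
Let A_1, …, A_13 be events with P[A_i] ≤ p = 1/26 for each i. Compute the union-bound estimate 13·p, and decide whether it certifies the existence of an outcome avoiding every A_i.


Union bound: P[∪_{i=1}^{13} A_i] ≤ Σ_i P[A_i] ≤ 13·p = 13·(1/26) = 1/2.
Numerically: 1/2 ≈ 0.500.
Is 1/2 < 1? YES.
Since P[∪ A_i] ≤ 1/2 < 1, the complement has P[∩ A_i^c] ≥ 1 − 1/2 = 1/2 > 0, so some outcome avoids every A_i.

13·p = 1/2 ≈ 0.500; existence CERTIFIED by the union bound.


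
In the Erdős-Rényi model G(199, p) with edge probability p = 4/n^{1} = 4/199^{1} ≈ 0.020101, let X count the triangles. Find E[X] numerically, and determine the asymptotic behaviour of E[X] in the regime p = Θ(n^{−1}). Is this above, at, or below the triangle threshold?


Number of potential triangles: C(199, 3) = 1293699.
Each occurs with probability p³ ≈ (0.020101)³ ≈ 8.1212101e-06.
By linearity: E[X] = C(199, 3)·p³ ≈ 1293699 · 8.1212101e-06 ≈ 10.50640.
Here α = 1, so p = 4/n is exactly at the triangle threshold p ~ 1/n. Asymptotically E[X] → c³/6 = 4³/6 = 32/3 ≈ 10.66667, a bounded constant. In this regime the triangle count is asymptotically Poisson(c³/6).

E[X] ≈ 10.50640; in regime p = Θ(1/n^{1}) E[X] stays bounded (at the triangle threshold p ~ 1/n).


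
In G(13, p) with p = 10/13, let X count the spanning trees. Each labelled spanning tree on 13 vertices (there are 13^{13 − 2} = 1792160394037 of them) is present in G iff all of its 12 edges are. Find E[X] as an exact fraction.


K_13 has 13^{13 − 2} = 1792160394037 labelled spanning trees.
For each such spanning tree H, let X_H = 1 if all 12 edges of H are present in G. Then P[X_H = 1] = p^{12} = (10/13)^{12} = 1000000000000/23298085122481.
By linearity of expectation: E[X] = Σ_H E[X_H] = 1792160394037 · p^{12} = 1792160394037 · 1000000000000/23298085122481 = 1000000000000/13.
Numerically: E[X] ≈ 7.6923e+10.

E[X] = 1792160394037 · (10/13)^{12} = 1000000000000/13 ≈ 7.6923e+10.


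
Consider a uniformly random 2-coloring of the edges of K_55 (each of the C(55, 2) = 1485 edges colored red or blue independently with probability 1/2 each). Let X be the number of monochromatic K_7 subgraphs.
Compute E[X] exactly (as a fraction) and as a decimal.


Let X = Σ_S X_S over the C(55, 7) = 202927725 subsets S of size 7, where X_S = 1 if the K_7 on S is monochromatic.
For a fixed S, the K_7 on S has C(7, 2) = 21 edges. P[all 21 edges red] = (1/2)^21, and likewise for blue, so P[monochromatic] = 2·(1/2)^21 = 2^{1 − 21} = 1/1048576.
By linearity of expectation: E[X] = C(55, 7) · 2^{1 − 21} = 202927725 · 1/1048576 = 202927725/1048576.
Numerically: E[X] ≈ 193.5270.

E[X] = C(55,7)·2^(1−C(7,2)) = 202927725/1048576 ≈ 193.5270.


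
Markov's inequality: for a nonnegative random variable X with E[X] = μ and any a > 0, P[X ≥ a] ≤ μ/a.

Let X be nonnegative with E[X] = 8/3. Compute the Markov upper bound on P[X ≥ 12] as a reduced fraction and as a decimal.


μ = E[X] = 8/3, a = 12.
Markov: P[X ≥ 12] ≤ μ/a = (8/3)/12 = 2/9.
Numerically: ≈ 0.222222.
(Since a = 12 > μ = 2.666667, the bound 2/9 is < 1 and informative.)

P[X ≥ 12] ≤ 2/9 ≈ 0.222222.


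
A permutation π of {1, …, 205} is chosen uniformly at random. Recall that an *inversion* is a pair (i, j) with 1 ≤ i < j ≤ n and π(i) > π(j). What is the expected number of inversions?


Write X = Σ X_I over the C(205, 2) = 20910 pairs i < j, with X_I the indicator of one inversion.
There are 20910 indicators.
For each fixed pair i < j, the values π(i) and π(j) are two distinct elements of {1, …, 205} in uniformly random order; by symmetry P[π(i) > π(j)] = 1/2.
By linearity: E[X] = 20910 · (1/2) = C(205, 2) · (1/2) = 20910/2 = 10455 ≈ 10455.0000.

E[X] = 10455 = 10455.0000.


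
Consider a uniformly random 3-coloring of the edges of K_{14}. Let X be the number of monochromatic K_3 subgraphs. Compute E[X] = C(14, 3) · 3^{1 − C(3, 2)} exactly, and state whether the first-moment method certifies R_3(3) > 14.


E[X] = C(14, 3) · 3^{1 − 3} = 364 · 3^{−2} = 364/9.
As a reduced fraction: E[X] = 364/9 ≈ 40.4444.
Is E[X] < 1? NO.
Since E[X] ≥ 1, the first-moment bound is inconclusive at n = 14; it does NOT by itself certify R_3(3) > 14.

E[X] = 364/9 ≈ 40.4444; E[X] ≥ 1; first-moment method inconclusive here.


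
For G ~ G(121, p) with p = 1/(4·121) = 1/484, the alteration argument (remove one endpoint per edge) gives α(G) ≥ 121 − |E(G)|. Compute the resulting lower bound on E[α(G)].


E[|E(G)|] = C(121, 2)·p = 7260 · (1/484) = 15.
E[α(G)] ≥ n − E[|E(G)|] = 121 − 15 = 106.
Numerically: ≈ 106.000000.
(This is only a lower bound; the true E[α(G)] may be larger.)

E[α(G)] ≥ 106 ≈ 106.000000.


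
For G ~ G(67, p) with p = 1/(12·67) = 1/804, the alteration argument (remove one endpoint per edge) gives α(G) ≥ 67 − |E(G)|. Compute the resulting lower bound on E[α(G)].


E[|E(G)|] = C(67, 2)·p = 2211 · (1/804) = 11/4.
E[α(G)] ≥ n − E[|E(G)|] = 67 − 11/4 = 257/4.
Numerically: ≈ 64.250000.
(This is only a lower bound; the true E[α(G)] may be larger.)

E[α(G)] ≥ 257/4 ≈ 64.250000.


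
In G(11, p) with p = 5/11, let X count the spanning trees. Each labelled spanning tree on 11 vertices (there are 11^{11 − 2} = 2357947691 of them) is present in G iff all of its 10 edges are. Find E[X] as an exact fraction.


K_11 has 11^{11 − 2} = 2357947691 labelled spanning trees.
For each such spanning tree H, let X_H = 1 if all 10 edges of H are present in G. Then P[X_H = 1] = p^{10} = (5/11)^{10} = 9765625/25937424601.
By linearity: E[X] = Σ_H E[X_H] = 2357947691 · p^{10} = 2357947691 · 9765625/25937424601 = 9765625/11.
Numerically: E[X] ≈ 8.88e+05.

E[X] = 2357947691 · (5/11)^{10} = 9765625/11 ≈ 8.88e+05.


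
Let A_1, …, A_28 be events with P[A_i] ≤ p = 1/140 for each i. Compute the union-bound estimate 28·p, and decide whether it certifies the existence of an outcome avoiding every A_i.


Union bound: P[∪_{i=1}^{28} A_i] ≤ Σ_i P[A_i] ≤ 28·p = 28·(1/140) = 1/5.
Numerically: 1/5 ≈ 0.2000000.
Is 1/5 < 1? YES.
Since P[∪ A_i] ≤ 1/5 < 1, the complement has P[∩ A_i^c] ≥ 1 − 1/5 = 4/5 > 0, so some outcome avoids every A_i.

28·p = 1/5 ≈ 0.2000000; existence CERTIFIED by the union bound.


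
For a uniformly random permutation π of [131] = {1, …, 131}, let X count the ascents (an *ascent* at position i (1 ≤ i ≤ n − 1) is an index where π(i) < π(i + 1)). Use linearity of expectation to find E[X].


Write X = Σ X_I over i = 1, …, 130, with X_I the indicator of one ascent.
There are 130 indicators.
For each fixed i, the pair (π(i), π(i+1)) is a uniformly random ordered pair of distinct values from {1, …, 131}; by symmetry P[π(i) < π(i+1)] = 1/2.
By linearity: E[X] = 130 · (1/2) = (131 − 1) · (1/2) = 65 ≈ 65.00000.

E[X] = 65 = 65.00000.


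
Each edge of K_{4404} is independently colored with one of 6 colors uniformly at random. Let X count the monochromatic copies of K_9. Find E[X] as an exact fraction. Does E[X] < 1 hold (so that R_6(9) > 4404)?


E[X] = C(4404, 9) · 6^{1 − 36} = 1703375445537161676647015880 · 6^{−35} = 1703375445537161676647015880/1719070799748422591028658176.
As a reduced fraction: E[X] = 70973976897381736526958995/71627949989517607959527424 ≈ 0.9909.
Is E[X] < 1? YES.
Since E[X] < 1, there exists a 6-coloring of K_{4404} with no monochromatic K_9; hence R_6(9) > 4404.

E[X] = 70973976897381736526958995/71627949989517607959527424 ≈ 0.9909; E[X] < 1, so R_6(9) > 4404.


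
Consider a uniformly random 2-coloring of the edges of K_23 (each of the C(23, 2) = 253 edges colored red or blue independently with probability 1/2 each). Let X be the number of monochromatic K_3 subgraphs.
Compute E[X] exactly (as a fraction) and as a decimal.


Let X = Σ_S X_S over the C(23, 3) = 1771 subsets S of size 3, where X_S = 1 if the K_3 on S is monochromatic.
For a fixed S, the K_3 on S has C(3, 2) = 3 edges. P[all 3 edges red] = (1/2)^3, and likewise for blue, so P[monochromatic] = 2·(1/2)^3 = 2^{1 − 3} = 1/4.
By linearity: E[X] = C(23, 3) · 2^{1 − 3} = 1771 · 1/4 = 1771/4.
Numerically: E[X] ≈ 442.750.

E[X] = C(23,3)·2^(1−C(3,2)) = 1771/4 ≈ 442.750.


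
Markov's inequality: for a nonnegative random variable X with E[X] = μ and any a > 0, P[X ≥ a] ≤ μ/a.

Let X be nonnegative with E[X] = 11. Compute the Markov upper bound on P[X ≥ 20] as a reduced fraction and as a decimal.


μ = E[X] = 11, a = 20.
Markov: P[X ≥ 20] ≤ μ/a = (11)/20 = 11/20.
Numerically: ≈ 0.550000.
(Since a = 20 > μ = 11.000000, the bound 11/20 is < 1 and informative.)

P[X ≥ 20] ≤ 11/20 ≈ 0.550000.


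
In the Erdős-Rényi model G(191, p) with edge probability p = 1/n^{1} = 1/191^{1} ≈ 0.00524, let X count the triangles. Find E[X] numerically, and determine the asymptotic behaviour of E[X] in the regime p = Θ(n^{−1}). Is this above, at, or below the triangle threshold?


Number of potential triangles: C(191, 3) = 1143135.
Each occurs with probability p³ ≈ (0.00524)³ ≈ 1.43516e-07.
By linearity: E[X] = C(191, 3)·p³ ≈ 1143135 · 1.43516e-07 ≈ 0.164.
Here α = 1, so p = 1/n is exactly at the triangle threshold p ~ 1/n. Asymptotically E[X] → c³/6 = 1³/6 = 1/6 ≈ 0.167, a bounded constant. In this regime the triangle count is asymptotically Poisson(c³/6).

E[X] ≈ 0.164; in regime p = Θ(1/n^{1}) E[X] stays bounded (at the triangle threshold p ~ 1/n).


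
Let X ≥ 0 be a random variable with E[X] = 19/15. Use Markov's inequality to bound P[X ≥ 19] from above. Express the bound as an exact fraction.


μ = E[X] = 19/15, a = 19.
Markov: P[X ≥ 19] ≤ μ/a = (19/15)/19 = 1/15.
Numerically: ≈ 0.06667.
(Since a = 19 > μ = 1.26667, the bound 1/15 is < 1 and informative.)

P[X ≥ 19] ≤ 1/15 ≈ 0.06667.


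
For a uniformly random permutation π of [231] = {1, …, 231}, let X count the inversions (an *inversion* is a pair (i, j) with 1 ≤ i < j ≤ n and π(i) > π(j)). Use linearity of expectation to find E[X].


Write X = Σ X_I over the C(231, 2) = 26565 pairs i < j, with X_I the indicator of one inversion.
There are 26565 indicators.
For each fixed pair i < j, the values π(i) and π(j) are two distinct elements of {1, …, 231} in uniformly random order; by symmetry P[π(i) > π(j)] = 1/2.
By linearity: E[X] = 26565 · (1/2) = C(231, 2) · (1/2) = 26565/2 = 26565/2 ≈ 13282.5000.

E[X] = 26565/2 = 13282.5000.


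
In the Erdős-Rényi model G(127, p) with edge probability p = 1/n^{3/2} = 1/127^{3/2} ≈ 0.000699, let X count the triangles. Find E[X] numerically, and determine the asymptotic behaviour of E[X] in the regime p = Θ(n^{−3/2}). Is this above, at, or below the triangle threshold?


Number of potential triangles: C(127, 3) = 333375.
Each occurs with probability p³ ≈ (0.000699)³ ≈ 3.41101e-10.
By linearity: E[X] = C(127, 3)·p³ ≈ 333375 · 3.41101e-10 ≈ 0.000.
Since α = 3/2 > 1, p = c/n^{3/2} = o(1/n) is below the triangle threshold p ~ 1/n. Asymptotically E[X] ~ (c³/6)·n^{3(1−α)} = (1³/6)·n^{-1.5} → 0, so by Markov's inequality G has no triangles w.h.p.

E[X] ≈ 0.000; in regime p = Θ(1/n^{3/2}) E[X] tends to 0 (below the triangle threshold p ~ 1/n).


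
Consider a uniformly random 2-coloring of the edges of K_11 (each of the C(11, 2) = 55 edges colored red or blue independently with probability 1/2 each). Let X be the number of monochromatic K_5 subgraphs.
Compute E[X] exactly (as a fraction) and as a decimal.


Let X = Σ_S X_S over the C(11, 5) = 462 subsets S of size 5, where X_S = 1 if the K_5 on S is monochromatic.
For a fixed S, the K_5 on S has C(5, 2) = 10 edges. P[all 10 edges red] = (1/2)^10, and likewise for blue, so P[monochromatic] = 2·(1/2)^10 = 2^{1 − 10} = 1/512.
Summing: E[X] = C(11, 5) · 2^{1 − 10} = 462 · 1/512 = 231/256.
Numerically: E[X] ≈ 0.902344.

E[X] = C(11,5)·2^(1−C(5,2)) = 231/256 ≈ 0.902344.


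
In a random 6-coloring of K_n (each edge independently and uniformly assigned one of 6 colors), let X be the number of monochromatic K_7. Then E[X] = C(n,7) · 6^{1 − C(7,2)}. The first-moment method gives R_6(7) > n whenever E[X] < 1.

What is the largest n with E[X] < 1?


We need C(n, 7) · 6^{1 − 21} < 1, i.e. C(n, 7) < 6^{21 − 1} = 3656158440062976.
Check values of n near the boundary:
  n = 562: C(562, 7) = 3384017972944752; 3384017972944752 < 3656158440062976? YES
  n = 563: C(563, 7) = 3426622515769596; 3426622515769596 < 3656158440062976? YES
  n = 564: C(564, 7) = 3469685994423792; 3469685994423792 < 3656158440062976? YES
  n = 565: C(565, 7) = 3513212521235560; 3513212521235560 < 3656158440062976? YES
  n = 566: C(566, 7) = 3557206237959440; 3557206237959440 < 3656158440062976? YES
  n = 567: C(567, 7) = 3601671315933933; 3601671315933933 < 3656158440062976? YES
  n = 568: C(568, 7) = 3646611956239704; 3646611956239704 < 3656158440062976? YES
  n = 569: C(569, 7) = 3692032389858348; 3692032389858348 < 3656158440062976? NO
  n = 570: C(570, 7) = 3737936877831720; 3737936877831720 < 3656158440062976? NO
The largest n with C(n, 7) < 3656158440062976 is n = 568 (where E[X] = 16882462760369/16926659444736 ≈ 0.9973889). Hence R_6(7) > 568, i.e. R_6(7) ≥ 569.

Largest n = 568; hence R_6(7) > 568.


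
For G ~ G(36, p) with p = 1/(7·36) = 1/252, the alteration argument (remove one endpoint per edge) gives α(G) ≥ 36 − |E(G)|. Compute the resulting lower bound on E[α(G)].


E[|E(G)|] = C(36, 2)·p = 630 · (1/252) = 5/2.
E[α(G)] ≥ n − E[|E(G)|] = 36 − 5/2 = 67/2.
Numerically: ≈ 33.500000.
(This is only a lower bound; the true E[α(G)] may be larger.)

E[α(G)] ≥ 67/2 ≈ 33.500000.


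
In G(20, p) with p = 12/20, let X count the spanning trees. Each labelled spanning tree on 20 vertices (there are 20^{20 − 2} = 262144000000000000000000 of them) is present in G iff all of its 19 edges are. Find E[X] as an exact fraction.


K_20 has 20^{20 − 2} = 262144000000000000000000 labelled spanning trees.
For each such spanning tree H, let X_H = 1 if all 19 edges of H are present in G. Then P[X_H = 1] = p^{19} = (3/5)^{19} = 1162261467/19073486328125.
By linearity: E[X] = Σ_H E[X_H] = 262144000000000000000000 · p^{19} = 262144000000000000000000 · 1162261467/19073486328125 = 79869999842655731712/5.
Numerically: E[X] ≈ 1.6e+19.

E[X] = 262144000000000000000000 · (3/5)^{19} = 79869999842655731712/5 ≈ 1.6e+19.


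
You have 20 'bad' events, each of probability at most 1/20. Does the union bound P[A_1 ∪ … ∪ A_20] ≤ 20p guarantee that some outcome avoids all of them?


Union bound: P[∪_{i=1}^{20} A_i] ≤ Σ_i P[A_i] ≤ 20·p = 20·(1/20) = 1.
Numerically: 1 ≈ 1.0000.
Is 1 < 1? NO.
Since the bound 1 is ≥ 1, the union bound is uninformative here; it does NOT by itself certify existence.

20·p = 1 ≈ 1.0000; existence NOT certified by the union bound.


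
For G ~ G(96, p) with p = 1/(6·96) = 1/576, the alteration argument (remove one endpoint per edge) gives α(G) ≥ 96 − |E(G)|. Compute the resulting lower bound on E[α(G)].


E[|E(G)|] = C(96, 2)·p = 4560 · (1/576) = 95/12.
E[α(G)] ≥ n − E[|E(G)|] = 96 − 95/12 = 1057/12.
Numerically: ≈ 88.083.
(This is only a lower bound; the true E[α(G)] may be larger.)

E[α(G)] ≥ 1057/12 ≈ 88.083.


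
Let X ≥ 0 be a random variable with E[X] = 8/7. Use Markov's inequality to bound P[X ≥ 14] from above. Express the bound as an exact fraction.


μ = E[X] = 8/7, a = 14.
Markov: P[X ≥ 14] ≤ μ/a = (8/7)/14 = 4/49.
Numerically: ≈ 0.082.
(Since a = 14 > μ = 1.143, the bound 4/49 is < 1 and informative.)

P[X ≥ 14] ≤ 4/49 ≈ 0.082.


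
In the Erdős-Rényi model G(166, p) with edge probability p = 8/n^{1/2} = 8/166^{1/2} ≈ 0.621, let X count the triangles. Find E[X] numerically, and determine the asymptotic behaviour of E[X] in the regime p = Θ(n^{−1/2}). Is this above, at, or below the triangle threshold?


Number of potential triangles: C(166, 3) = 748660.
Each occurs with probability p³ ≈ (0.621)³ ≈ 2.39391e-01.
By linearity: E[X] = C(166, 3)·p³ ≈ 748660 · 2.39391e-01 ≈ 179222.470.
Since α = 1/2 < 1, p = c/n^{1/2} ≫ 1/n is above the triangle threshold p ~ 1/n. Asymptotically E[X] ~ (c³/6)·n^{3(1−α)} = (8³/6)·n^{1.5} → ∞; triangles are abundant w.h.p.

E[X] ≈ 179222.470; in regime p = Θ(1/n^{1/2}) E[X] diverges (above the triangle threshold p ~ 1/n).


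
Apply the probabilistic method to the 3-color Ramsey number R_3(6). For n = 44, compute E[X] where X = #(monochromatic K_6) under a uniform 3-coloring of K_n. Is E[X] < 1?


E[X] = C(44, 6) · 3^{1 − 15} = 7059052 · 3^{−14} = 7059052/4782969.
As a reduced fraction: E[X] = 7059052/4782969 ≈ 1.476.
Is E[X] < 1? NO.
Since E[X] ≥ 1, the first-moment bound is inconclusive at n = 44; it does NOT by itself certify R_3(6) > 44.

E[X] = 7059052/4782969 ≈ 1.476; E[X] ≥ 1; first-moment method inconclusive here.


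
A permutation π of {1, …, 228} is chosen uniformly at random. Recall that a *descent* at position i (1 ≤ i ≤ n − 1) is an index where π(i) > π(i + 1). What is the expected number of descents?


Write X = Σ X_I over i = 1, …, 227, with X_I the indicator of one descent.
There are 227 indicators.
For each fixed i, the pair (π(i), π(i+1)) is a uniformly random ordered pair of distinct values from {1, …, 228}; by symmetry P[π(i) > π(i+1)] = 1/2.
By linearity: E[X] = 227 · (1/2) = (228 − 1) · (1/2) = 227/2 ≈ 113.5000.

E[X] = 227/2 = 113.5000.


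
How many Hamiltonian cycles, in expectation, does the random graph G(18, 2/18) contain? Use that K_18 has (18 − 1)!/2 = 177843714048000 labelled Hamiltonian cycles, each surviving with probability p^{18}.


K_18 has (18 − 1)!/2 = 177843714048000 labelled Hamiltonian cycles.
For each such Hamiltonian cycle H, let X_H = 1 if all 18 edges of H are present in G. Then P[X_H = 1] = p^{18} = (1/9)^{18} = 1/150094635296999121.
By linearity: E[X] = Σ_H E[X_H] = 177843714048000 · p^{18} = 177843714048000 · 1/150094635296999121 = 243955712000/205891132094649.
Numerically: E[X] ≈ 0.00118.

E[X] = 177843714048000 · (1/9)^{18} = 243955712000/205891132094649 ≈ 0.00118.


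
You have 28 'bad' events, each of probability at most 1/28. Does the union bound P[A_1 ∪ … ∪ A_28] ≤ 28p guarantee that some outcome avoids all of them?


Union bound: P[∪_{i=1}^{28} A_i] ≤ Σ_i P[A_i] ≤ 28·p = 28·(1/28) = 1.
Numerically: 1 ≈ 1.0000.
Is 1 < 1? NO.
Since the bound 1 is ≥ 1, the union bound is uninformative here; it does NOT by itself certify existence.

28·p = 1 ≈ 1.0000; existence NOT certified by the union bound.


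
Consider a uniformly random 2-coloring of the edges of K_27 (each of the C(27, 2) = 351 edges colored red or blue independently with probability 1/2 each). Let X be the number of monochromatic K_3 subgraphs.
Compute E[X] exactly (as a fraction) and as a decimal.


Let X = Σ_S X_S over the C(27, 3) = 2925 subsets S of size 3, where X_S = 1 if the K_3 on S is monochromatic.
For a fixed S, the K_3 on S has C(3, 2) = 3 edges. P[all 3 edges red] = (1/2)^3, and likewise for blue, so P[monochromatic] = 2·(1/2)^3 = 2^{1 − 3} = 1/4.
By linearity: E[X] = C(27, 3) · 2^{1 − 3} = 2925 · 1/4 = 2925/4.
Numerically: E[X] ≈ 731.25000.

E[X] = C(27,3)·2^(1−C(3,2)) = 2925/4 ≈ 731.25000.


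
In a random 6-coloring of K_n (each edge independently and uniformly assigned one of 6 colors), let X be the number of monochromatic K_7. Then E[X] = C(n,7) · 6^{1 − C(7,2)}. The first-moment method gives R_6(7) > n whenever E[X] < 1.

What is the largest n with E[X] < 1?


We need C(n, 7) · 6^{1 − 21} < 1, i.e. C(n, 7) < 6^{21 − 1} = 3656158440062976.
Check values of n near the boundary:
  n = 566: C(566, 7) = 3557206237959440; 3557206237959440 < 3656158440062976? YES
  n = 567: C(567, 7) = 3601671315933933; 3601671315933933 < 3656158440062976? YES
  n = 568: C(568, 7) = 3646611956239704; 3646611956239704 < 3656158440062976? YES
  n = 569: C(569, 7) = 3692032389858348; 3692032389858348 < 3656158440062976? NO
The largest n with C(n, 7) < 3656158440062976 is n = 568 (where E[X] = 16882462760369/16926659444736 ≈ 0.997389). Hence R_6(7) > 568, i.e. R_6(7) ≥ 569.

Largest n = 568; hence R_6(7) > 568.


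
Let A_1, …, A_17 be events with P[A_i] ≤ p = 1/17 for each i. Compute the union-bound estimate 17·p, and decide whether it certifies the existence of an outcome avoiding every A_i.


Union bound: P[∪_{i=1}^{17} A_i] ≤ Σ_i P[A_i] ≤ 17·p = 17·(1/17) = 1.
Numerically: 1 ≈ 1.00000.
Is 1 < 1? NO.
Since the bound 1 is ≥ 1, the union bound is uninformative here; it does NOT by itself certify existence.

17·p = 1 ≈ 1.00000; existence NOT certified by the union bound.


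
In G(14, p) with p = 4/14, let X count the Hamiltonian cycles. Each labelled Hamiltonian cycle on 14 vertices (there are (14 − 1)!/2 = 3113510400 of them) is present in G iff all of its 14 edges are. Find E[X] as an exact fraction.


K_14 has (14 − 1)!/2 = 3113510400 labelled Hamiltonian cycles.
For each such Hamiltonian cycle H, let X_H = 1 if all 14 edges of H are present in G. Then P[X_H = 1] = p^{14} = (2/7)^{14} = 16384/678223072849.
By linearity of expectation: E[X] = Σ_H E[X_H] = 3113510400 · p^{14} = 3113510400 · 16384/678223072849 = 7287393484800/96889010407.
Numerically: E[X] ≈ 75.2138.

E[X] = 3113510400 · (2/7)^{14} = 7287393484800/96889010407 ≈ 75.2138.


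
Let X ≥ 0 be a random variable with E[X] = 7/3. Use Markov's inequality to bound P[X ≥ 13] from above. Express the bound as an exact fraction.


μ = E[X] = 7/3, a = 13.
Markov: P[X ≥ 13] ≤ μ/a = (7/3)/13 = 7/39.
Numerically: ≈ 0.17949.
(Since a = 13 > μ = 2.33333, the bound 7/39 is < 1 and informative.)

P[X ≥ 13] ≤ 7/39 ≈ 0.17949.


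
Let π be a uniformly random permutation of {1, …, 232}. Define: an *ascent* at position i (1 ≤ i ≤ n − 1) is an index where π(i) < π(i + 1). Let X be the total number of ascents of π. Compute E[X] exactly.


Write X = Σ X_I over i = 1, …, 231, with X_I the indicator of one ascent.
There are 231 indicators.
For each fixed i, the pair (π(i), π(i+1)) is a uniformly random ordered pair of distinct values from {1, …, 232}; by symmetry P[π(i) < π(i+1)] = 1/2.
By linearity: E[X] = 231 · (1/2) = (232 − 1) · (1/2) = 231/2 ≈ 115.5000.

E[X] = 231/2 = 115.5000.


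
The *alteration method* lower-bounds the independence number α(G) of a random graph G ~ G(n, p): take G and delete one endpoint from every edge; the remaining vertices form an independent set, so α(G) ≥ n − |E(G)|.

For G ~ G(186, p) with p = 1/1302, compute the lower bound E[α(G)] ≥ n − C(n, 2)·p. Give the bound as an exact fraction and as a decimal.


E[|E(G)|] = C(186, 2)·p = 17205 · (1/1302) = 185/14.
E[α(G)] ≥ n − E[|E(G)|] = 186 − 185/14 = 2419/14.
Numerically: ≈ 172.7857.
(This is only a lower bound; the true E[α(G)] may be larger.)

E[α(G)] ≥ 2419/14 ≈ 172.7857.
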